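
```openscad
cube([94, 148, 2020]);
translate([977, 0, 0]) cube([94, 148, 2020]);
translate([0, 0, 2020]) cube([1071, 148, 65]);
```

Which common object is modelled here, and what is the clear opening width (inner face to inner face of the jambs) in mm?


A door frame. The clear opening width is 883 mm.

Two 2020 mm tall posts with a header on top — a door frame. The left jamb is 94 mm wide at x = 0; the right jamb starts at x = 977. The clear opening is 977 − 94 = 883 mm.


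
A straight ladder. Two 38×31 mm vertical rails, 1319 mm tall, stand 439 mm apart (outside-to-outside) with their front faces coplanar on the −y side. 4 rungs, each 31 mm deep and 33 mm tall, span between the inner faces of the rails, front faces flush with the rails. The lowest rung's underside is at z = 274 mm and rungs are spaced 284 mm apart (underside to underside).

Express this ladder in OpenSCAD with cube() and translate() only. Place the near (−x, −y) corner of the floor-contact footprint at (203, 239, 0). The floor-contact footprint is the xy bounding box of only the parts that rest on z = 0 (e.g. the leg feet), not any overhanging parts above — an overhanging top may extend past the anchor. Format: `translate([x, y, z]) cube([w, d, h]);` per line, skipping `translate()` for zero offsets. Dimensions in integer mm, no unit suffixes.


translate([203, 239, 0]) cube([38, 31, 1319]);
translate([604, 239, 0]) cube([38, 31, 1319]);
translate([241, 239, 274]) cube([363, 31, 33]);
translate([241, 239, 558]) cube([363, 31, 33]);
translate([241, 239, 842]) cube([363, 31, 33]);
translate([241, 239, 1126]) cube([363, 31, 33]);


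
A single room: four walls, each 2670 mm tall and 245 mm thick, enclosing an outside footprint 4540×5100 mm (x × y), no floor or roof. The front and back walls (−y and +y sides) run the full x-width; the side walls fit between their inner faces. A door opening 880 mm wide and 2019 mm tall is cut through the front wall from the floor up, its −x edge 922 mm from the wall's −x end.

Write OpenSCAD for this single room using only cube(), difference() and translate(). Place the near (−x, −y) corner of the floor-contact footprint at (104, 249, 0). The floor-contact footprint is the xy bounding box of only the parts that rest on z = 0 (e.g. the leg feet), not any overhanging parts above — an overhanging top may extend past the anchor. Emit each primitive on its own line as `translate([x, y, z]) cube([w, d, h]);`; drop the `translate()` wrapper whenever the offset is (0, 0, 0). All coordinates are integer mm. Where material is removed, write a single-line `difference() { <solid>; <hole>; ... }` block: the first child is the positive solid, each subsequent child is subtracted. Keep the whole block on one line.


difference() { translate([104, 249, 0]) cube([4540, 245, 2670]); translate([1026, 249, 0]) cube([880, 245, 2019]); }
translate([104, 5104, 0]) cube([4540, 245, 2670]);
translate([104, 494, 0]) cube([245, 4610, 2670]);
translate([4399, 494, 0]) cube([245, 4610, 2670]);


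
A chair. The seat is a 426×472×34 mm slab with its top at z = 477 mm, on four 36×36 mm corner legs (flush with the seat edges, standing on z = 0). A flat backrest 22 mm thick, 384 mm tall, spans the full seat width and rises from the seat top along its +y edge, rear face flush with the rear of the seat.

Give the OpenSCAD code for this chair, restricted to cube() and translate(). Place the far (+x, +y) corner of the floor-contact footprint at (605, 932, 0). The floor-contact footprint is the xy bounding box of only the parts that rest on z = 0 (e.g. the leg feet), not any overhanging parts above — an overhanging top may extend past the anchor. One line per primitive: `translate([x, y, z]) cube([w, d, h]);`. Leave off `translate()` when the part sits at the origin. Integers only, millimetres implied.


translate([179, 460, 443]) cube([426, 472, 34]);
translate([179, 460, 0]) cube([36, 36, 443]);
translate([569, 460, 0]) cube([36, 36, 443]);
translate([179, 896, 0]) cube([36, 36, 443]);
translate([569, 896, 0]) cube([36, 36, 443]);
translate([179, 910, 477]) cube([426, 22, 384]);


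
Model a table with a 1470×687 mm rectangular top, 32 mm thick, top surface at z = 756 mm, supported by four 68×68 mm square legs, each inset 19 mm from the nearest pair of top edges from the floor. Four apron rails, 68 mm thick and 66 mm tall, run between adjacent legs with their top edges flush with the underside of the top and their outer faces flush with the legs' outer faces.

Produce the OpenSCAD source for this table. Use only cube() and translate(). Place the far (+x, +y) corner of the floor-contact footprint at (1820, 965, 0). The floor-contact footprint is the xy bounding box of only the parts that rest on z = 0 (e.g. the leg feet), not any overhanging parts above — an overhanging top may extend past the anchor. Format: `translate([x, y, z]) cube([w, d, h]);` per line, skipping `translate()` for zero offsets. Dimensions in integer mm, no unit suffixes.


// leg_h = 756 - 32 = 724
// apron z = 724 - 66 = 658
translate([369, 297, 724]) cube([1470, 687, 32]);
translate([388, 316, 0]) cube([68, 68, 724]);
translate([1752, 316, 0]) cube([68, 68, 724]);
translate([388, 897, 0]) cube([68, 68, 724]);
translate([1752, 897, 0]) cube([68, 68, 724]);
translate([456, 316, 658]) cube([1296, 68, 66]);
translate([456, 897, 658]) cube([1296, 68, 66]);
translate([388, 384, 658]) cube([68, 513, 66]);
translate([1752, 384, 658]) cube([68, 513, 66]);


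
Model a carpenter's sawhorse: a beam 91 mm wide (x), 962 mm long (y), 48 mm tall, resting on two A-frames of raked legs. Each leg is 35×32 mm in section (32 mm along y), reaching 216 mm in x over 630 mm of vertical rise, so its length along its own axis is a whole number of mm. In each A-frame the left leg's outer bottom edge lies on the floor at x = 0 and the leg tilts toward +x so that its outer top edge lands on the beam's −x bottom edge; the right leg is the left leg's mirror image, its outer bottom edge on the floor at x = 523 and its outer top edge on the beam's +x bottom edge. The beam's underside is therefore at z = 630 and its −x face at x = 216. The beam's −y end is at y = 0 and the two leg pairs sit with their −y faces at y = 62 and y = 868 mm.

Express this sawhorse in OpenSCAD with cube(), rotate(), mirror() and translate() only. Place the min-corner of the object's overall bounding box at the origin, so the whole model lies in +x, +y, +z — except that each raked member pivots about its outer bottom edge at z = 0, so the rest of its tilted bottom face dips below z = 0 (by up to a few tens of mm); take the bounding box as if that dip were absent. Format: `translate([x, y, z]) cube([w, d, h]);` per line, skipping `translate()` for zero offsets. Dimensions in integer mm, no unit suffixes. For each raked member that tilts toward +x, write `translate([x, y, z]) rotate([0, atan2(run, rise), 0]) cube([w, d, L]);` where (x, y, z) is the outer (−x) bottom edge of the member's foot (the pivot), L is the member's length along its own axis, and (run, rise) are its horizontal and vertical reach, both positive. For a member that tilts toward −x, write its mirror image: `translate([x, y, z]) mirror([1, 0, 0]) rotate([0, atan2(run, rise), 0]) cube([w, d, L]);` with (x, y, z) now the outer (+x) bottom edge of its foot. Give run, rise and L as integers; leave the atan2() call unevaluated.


translate([216, 0, 630]) cube([91, 962, 48]);
translate([0, 62, 0]) rotate([0, atan2(216, 630), 0]) cube([35, 32, 666]);
translate([523, 62, 0]) mirror([1, 0, 0]) rotate([0, atan2(216, 630), 0]) cube([35, 32, 666]);
translate([0, 868, 0]) rotate([0, atan2(216, 630), 0]) cube([35, 32, 666]);
translate([523, 868, 0]) mirror([1, 0, 0]) rotate([0, atan2(216, 630), 0]) cube([35, 32, 666]);


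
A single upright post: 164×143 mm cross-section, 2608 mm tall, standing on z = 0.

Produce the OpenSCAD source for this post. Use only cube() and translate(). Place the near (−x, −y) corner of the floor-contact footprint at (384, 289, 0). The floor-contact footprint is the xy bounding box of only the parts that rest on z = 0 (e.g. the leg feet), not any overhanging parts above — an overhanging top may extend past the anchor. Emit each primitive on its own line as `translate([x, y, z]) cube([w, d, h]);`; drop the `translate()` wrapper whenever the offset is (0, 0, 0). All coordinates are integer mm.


translate([384, 289, 0]) cube([164, 143, 2608]);


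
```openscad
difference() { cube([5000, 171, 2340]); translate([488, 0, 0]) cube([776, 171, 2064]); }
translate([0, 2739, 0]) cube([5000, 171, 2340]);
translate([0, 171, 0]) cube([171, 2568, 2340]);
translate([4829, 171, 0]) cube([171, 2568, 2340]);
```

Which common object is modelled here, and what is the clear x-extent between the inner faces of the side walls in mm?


A single room. The interior width is 4658 mm.

Four walls enclosing a rectangle with a door in the front wall — a room. Outside width 5000 minus two 171 mm walls gives 4658 mm.


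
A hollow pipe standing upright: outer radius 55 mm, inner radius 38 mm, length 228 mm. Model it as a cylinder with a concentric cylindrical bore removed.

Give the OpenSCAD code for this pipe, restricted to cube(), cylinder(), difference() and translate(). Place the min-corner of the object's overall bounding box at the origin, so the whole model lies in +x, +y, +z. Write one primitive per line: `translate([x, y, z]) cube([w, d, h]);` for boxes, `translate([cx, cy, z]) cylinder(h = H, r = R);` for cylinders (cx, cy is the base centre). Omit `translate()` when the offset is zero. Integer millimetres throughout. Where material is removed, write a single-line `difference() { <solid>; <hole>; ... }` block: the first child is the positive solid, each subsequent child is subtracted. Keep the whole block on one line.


difference() { translate([55, 55, 0]) cylinder(h = 228, r = 55); translate([55, 55, 0]) cylinder(h = 228, r = 38); }


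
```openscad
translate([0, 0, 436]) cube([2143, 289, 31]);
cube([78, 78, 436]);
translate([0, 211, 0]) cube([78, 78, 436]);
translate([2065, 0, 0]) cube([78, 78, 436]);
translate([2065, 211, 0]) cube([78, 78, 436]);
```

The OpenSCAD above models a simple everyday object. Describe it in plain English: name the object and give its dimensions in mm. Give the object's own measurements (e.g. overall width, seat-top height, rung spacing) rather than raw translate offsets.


A bench: a 2143×289 mm seat slab, 31 mm thick, top at z = 467 mm, on four 78×78 mm square legs flush with the seat corners and standing on z = 0.


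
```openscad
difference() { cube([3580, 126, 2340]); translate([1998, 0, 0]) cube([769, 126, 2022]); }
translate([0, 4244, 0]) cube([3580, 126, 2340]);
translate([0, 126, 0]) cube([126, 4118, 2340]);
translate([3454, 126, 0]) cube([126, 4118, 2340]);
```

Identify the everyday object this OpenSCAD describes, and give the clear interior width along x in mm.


A single room. The interior width is 3328 mm.

Four walls enclosing a rectangle with a door in the front wall — a room. Outside width 3580 minus two 126 mm walls gives 3328 mm.


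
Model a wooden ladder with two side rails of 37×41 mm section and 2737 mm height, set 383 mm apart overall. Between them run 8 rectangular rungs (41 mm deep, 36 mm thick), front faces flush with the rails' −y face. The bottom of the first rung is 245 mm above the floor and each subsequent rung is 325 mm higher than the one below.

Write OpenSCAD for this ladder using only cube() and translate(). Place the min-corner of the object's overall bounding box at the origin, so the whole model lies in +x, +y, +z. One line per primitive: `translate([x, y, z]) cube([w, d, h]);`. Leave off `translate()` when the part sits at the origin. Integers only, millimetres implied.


cube([37, 41, 2737]);
translate([346, 0, 0]) cube([37, 41, 2737]);
translate([37, 0, 245]) cube([309, 41, 36]);
translate([37, 0, 570]) cube([309, 41, 36]);
translate([37, 0, 895]) cube([309, 41, 36]);
translate([37, 0, 1220]) cube([309, 41, 36]);
translate([37, 0, 1545]) cube([309, 41, 36]);
translate([37, 0, 1870]) cube([309, 41, 36]);
translate([37, 0, 2195]) cube([309, 41, 36]);
translate([37, 0, 2520]) cube([309, 41, 36]);


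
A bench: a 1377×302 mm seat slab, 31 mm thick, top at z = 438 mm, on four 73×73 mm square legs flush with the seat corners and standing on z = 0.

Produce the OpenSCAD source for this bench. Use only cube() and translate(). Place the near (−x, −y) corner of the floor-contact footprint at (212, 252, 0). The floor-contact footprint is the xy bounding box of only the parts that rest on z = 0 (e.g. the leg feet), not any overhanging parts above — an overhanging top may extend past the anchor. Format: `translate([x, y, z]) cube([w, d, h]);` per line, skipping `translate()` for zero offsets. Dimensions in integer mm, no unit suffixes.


translate([212, 252, 407]) cube([1377, 302, 31]);
translate([212, 252, 0]) cube([73, 73, 407]);
translate([212, 481, 0]) cube([73, 73, 407]);
translate([1516, 252, 0]) cube([73, 73, 407]);
translate([1516, 481, 0]) cube([73, 73, 407]);


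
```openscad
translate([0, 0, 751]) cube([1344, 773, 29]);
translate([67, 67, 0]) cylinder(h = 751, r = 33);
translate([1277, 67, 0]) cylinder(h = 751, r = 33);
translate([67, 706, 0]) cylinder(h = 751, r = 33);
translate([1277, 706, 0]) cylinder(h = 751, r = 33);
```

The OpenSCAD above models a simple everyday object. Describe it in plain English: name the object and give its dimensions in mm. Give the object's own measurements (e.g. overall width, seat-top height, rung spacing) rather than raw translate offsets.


A rectangular dining table. The top is 1344×773×29 mm with its upper surface at z = 780 mm. It stands on four round legs of 66 mm diameter, each leg's bounding box inset 34 mm from the nearest pair of top edges, running from the floor to the underside of the top.


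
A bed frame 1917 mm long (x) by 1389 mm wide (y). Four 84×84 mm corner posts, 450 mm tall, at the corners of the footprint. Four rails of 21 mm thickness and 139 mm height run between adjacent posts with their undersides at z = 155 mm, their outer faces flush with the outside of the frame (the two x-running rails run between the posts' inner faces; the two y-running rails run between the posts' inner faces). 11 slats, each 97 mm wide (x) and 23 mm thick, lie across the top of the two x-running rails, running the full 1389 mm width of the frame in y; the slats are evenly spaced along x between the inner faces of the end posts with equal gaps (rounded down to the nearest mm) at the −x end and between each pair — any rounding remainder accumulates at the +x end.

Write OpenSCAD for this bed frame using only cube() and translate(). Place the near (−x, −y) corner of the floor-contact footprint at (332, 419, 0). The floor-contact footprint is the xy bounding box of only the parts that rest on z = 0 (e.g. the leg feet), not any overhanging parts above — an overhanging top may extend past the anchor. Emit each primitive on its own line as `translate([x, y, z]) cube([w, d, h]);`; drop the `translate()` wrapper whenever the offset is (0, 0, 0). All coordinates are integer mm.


// slat z = rail_z + rail_h = 155 + 139 = 294
// slat gap = ⌊(1749 − 11·97) / 12⌋ = 56
translate([332, 419, 0]) cube([84, 84, 450]);
translate([332, 1724, 0]) cube([84, 84, 450]);
translate([2165, 419, 0]) cube([84, 84, 450]);
translate([2165, 1724, 0]) cube([84, 84, 450]);
translate([416, 419, 155]) cube([1749, 21, 139]);
translate([416, 1787, 155]) cube([1749, 21, 139]);
translate([332, 503, 155]) cube([21, 1221, 139]);
translate([2228, 503, 155]) cube([21, 1221, 139]);
translate([472, 419, 294]) cube([97, 1389, 23]);
translate([625, 419, 294]) cube([97, 1389, 23]);
translate([778, 419, 294]) cube([97, 1389, 23]);
translate([931, 419, 294]) cube([97, 1389, 23]);
translate([1084, 419, 294]) cube([97, 1389, 23]);
translate([1237, 419, 294]) cube([97, 1389, 23]);
translate([1390, 419, 294]) cube([97, 1389, 23]);
translate([1543, 419, 294]) cube([97, 1389, 23]);
translate([1696, 419, 294]) cube([97, 1389, 23]);
translate([1849, 419, 294]) cube([97, 1389, 23]);
translate([2002, 419, 294]) cube([97, 1389, 23]);


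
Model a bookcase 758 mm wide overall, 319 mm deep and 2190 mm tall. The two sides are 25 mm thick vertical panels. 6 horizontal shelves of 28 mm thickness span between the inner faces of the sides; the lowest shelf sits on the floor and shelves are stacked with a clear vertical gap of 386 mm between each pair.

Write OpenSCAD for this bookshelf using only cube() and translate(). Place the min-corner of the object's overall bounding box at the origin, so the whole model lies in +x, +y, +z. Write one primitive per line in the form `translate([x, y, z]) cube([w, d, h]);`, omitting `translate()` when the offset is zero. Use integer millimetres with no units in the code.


cube([25, 319, 2190]);
translate([733, 0, 0]) cube([25, 319, 2190]);
translate([25, 0, 0]) cube([708, 319, 28]);
translate([25, 0, 414]) cube([708, 319, 28]);
translate([25, 0, 828]) cube([708, 319, 28]);
translate([25, 0, 1242]) cube([708, 319, 28]);
translate([25, 0, 1656]) cube([708, 319, 28]);
translate([25, 0, 2070]) cube([708, 319, 28]);


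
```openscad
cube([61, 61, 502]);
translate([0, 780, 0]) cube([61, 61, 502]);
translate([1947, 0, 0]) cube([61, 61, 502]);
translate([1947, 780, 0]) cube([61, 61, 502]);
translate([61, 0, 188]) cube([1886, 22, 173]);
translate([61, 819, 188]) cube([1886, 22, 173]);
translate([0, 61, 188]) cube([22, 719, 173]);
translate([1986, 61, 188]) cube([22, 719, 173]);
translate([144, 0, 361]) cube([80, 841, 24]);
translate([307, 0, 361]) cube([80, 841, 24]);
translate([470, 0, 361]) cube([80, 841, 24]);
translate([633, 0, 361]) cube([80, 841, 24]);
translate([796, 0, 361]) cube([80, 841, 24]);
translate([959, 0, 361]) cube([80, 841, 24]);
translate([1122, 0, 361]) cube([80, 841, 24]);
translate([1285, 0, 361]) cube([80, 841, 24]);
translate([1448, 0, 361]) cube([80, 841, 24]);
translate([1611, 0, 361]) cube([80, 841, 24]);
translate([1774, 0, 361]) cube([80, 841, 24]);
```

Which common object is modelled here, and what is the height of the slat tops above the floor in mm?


A bed frame. The slat-top height is 385 mm.

Four posts, four rails, and a row of slats — a bed frame. Slats sit on the rails at z = 188 + 173 = 361; with slat thickness 24, the top is 385 mm.


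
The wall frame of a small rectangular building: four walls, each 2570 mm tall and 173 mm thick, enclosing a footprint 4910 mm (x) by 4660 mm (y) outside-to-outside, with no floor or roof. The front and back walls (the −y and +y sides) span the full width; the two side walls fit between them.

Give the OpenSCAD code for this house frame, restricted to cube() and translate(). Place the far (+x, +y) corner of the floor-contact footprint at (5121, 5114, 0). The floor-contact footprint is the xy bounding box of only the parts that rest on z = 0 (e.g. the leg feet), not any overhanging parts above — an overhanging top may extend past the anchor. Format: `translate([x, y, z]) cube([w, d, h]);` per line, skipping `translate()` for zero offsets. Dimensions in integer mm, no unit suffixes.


translate([211, 454, 0]) cube([4910, 173, 2570]);
translate([211, 4941, 0]) cube([4910, 173, 2570]);
translate([211, 627, 0]) cube([173, 4314, 2570]);
translate([4948, 627, 0]) cube([173, 4314, 2570]);


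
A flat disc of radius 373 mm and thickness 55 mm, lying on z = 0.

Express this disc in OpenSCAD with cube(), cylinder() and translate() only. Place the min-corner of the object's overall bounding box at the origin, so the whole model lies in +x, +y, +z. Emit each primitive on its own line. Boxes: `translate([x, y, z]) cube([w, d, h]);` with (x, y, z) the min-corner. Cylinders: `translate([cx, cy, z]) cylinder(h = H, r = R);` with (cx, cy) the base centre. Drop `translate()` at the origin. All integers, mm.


translate([373, 373, 0]) cylinder(h = 55, r = 373);


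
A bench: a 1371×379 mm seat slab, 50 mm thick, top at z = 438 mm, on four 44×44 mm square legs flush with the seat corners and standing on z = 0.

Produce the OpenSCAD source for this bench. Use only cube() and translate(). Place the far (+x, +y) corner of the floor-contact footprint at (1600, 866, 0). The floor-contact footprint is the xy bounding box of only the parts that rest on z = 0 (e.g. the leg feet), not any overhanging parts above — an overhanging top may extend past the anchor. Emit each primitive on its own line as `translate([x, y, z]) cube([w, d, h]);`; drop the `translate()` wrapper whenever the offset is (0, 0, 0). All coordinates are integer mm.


translate([229, 487, 388]) cube([1371, 379, 50]);
translate([229, 487, 0]) cube([44, 44, 388]);
translate([229, 822, 0]) cube([44, 44, 388]);
translate([1556, 487, 0]) cube([44, 44, 388]);
translate([1556, 822, 0]) cube([44, 44, 388]);


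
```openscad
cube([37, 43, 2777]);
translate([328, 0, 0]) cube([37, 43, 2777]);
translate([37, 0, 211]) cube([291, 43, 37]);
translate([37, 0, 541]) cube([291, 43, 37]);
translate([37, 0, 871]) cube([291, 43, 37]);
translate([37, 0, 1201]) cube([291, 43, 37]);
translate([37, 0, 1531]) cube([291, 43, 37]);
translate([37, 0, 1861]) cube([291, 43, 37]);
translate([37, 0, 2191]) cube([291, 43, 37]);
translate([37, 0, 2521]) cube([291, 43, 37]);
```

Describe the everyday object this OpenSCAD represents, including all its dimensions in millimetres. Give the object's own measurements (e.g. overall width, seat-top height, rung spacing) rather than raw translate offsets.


A straight ladder. Two 37×43 mm vertical rails, 2777 mm tall, stand 365 mm apart (outside-to-outside) with their front faces coplanar on the −y side. 8 rungs, each 43 mm deep and 37 mm tall, span between the inner faces of the rails, front faces flush with the rails. The lowest rung's underside is at z = 211 mm and rungs are spaced 330 mm apart (underside to underside).


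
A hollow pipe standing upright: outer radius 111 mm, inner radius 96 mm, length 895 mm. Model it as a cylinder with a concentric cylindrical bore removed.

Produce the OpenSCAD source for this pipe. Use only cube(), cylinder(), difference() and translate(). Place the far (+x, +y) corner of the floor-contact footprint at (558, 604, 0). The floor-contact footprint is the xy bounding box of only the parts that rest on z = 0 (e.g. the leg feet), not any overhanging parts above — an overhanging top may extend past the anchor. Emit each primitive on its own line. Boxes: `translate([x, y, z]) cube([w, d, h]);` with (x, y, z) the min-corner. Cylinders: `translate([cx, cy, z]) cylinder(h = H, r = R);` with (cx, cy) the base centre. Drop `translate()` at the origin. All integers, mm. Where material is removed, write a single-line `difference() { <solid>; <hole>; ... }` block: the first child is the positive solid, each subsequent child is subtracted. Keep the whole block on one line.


difference() { translate([447, 493, 0]) cylinder(h = 895, r = 111); translate([447, 493, 0]) cylinder(h = 895, r = 96); }


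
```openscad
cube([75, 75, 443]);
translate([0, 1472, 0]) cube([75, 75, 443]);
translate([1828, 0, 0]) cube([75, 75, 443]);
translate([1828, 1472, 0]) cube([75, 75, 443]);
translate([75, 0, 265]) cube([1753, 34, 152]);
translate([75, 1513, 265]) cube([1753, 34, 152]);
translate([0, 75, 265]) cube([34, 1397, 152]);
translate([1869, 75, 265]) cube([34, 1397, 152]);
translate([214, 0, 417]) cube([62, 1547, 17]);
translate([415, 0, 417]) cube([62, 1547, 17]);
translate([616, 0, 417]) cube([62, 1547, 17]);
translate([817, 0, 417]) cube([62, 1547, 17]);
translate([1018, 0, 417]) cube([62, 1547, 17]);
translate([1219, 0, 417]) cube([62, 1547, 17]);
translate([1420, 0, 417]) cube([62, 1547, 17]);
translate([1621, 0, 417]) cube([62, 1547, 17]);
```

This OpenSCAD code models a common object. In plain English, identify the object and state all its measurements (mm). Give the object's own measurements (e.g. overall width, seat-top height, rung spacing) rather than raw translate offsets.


A bed frame 1903 mm long (x) by 1547 mm wide (y). Four 75×75 mm corner posts, 443 mm tall, at the corners of the footprint. Four rails of 34 mm thickness and 152 mm height run between adjacent posts with their undersides at z = 265 mm, their outer faces flush with the outside of the frame (the two x-running rails run between the posts' inner faces; the two y-running rails run between the posts' inner faces). 8 slats, each 62 mm wide (x) and 17 mm thick, lie across the top of the two x-running rails, running the full 1547 mm width of the frame in y; along x they sit between the end posts with a 139 mm gap after the −x posts and between neighbouring slats, leaving 145 mm before the +x posts.


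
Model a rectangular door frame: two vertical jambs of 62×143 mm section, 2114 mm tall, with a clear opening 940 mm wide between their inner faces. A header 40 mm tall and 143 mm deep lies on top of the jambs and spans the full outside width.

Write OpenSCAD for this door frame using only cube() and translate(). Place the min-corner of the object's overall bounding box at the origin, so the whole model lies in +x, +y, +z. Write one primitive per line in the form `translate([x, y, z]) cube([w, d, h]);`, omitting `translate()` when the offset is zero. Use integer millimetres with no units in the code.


cube([62, 143, 2114]);
translate([1002, 0, 0]) cube([62, 143, 2114]);
translate([0, 0, 2114]) cube([1064, 143, 40]);


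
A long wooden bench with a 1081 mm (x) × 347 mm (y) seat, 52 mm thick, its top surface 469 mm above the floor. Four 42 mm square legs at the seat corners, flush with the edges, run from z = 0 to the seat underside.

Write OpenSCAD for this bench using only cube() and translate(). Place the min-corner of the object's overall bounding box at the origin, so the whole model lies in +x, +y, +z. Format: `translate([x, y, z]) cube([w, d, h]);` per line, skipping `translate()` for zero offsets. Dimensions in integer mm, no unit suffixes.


translate([0, 0, 417]) cube([1081, 347, 52]);
cube([42, 42, 417]);
translate([0, 305, 0]) cube([42, 42, 417]);
translate([1039, 0, 0]) cube([42, 42, 417]);
translate([1039, 305, 0]) cube([42, 42, 417]);


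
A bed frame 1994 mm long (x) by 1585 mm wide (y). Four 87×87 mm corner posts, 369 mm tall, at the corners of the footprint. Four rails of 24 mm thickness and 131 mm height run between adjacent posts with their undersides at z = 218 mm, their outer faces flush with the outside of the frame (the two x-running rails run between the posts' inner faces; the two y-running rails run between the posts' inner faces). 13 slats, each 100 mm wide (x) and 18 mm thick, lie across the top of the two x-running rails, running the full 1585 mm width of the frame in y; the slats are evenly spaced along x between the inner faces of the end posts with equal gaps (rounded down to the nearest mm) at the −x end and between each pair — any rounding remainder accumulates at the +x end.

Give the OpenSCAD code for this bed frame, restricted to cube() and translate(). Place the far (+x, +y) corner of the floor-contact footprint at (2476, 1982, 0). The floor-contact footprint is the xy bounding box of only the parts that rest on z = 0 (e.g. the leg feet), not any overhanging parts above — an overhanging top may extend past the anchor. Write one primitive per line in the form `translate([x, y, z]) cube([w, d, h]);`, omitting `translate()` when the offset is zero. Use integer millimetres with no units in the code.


translate([482, 397, 0]) cube([87, 87, 369]);
translate([482, 1895, 0]) cube([87, 87, 369]);
translate([2389, 397, 0]) cube([87, 87, 369]);
translate([2389, 1895, 0]) cube([87, 87, 369]);
translate([569, 397, 218]) cube([1820, 24, 131]);
translate([569, 1958, 218]) cube([1820, 24, 131]);
translate([482, 484, 218]) cube([24, 1411, 131]);
translate([2452, 484, 218]) cube([24, 1411, 131]);
translate([606, 397, 349]) cube([100, 1585, 18]);
translate([743, 397, 349]) cube([100, 1585, 18]);
translate([880, 397, 349]) cube([100, 1585, 18]);
translate([1017, 397, 349]) cube([100, 1585, 18]);
translate([1154, 397, 349]) cube([100, 1585, 18]);
translate([1291, 397, 349]) cube([100, 1585, 18]);
translate([1428, 397, 349]) cube([100, 1585, 18]);
translate([1565, 397, 349]) cube([100, 1585, 18]);
translate([1702, 397, 349]) cube([100, 1585, 18]);
translate([1839, 397, 349]) cube([100, 1585, 18]);
translate([1976, 397, 349]) cube([100, 1585, 18]);
translate([2113, 397, 349]) cube([100, 1585, 18]);
translate([2250, 397, 349]) cube([100, 1585, 18]);


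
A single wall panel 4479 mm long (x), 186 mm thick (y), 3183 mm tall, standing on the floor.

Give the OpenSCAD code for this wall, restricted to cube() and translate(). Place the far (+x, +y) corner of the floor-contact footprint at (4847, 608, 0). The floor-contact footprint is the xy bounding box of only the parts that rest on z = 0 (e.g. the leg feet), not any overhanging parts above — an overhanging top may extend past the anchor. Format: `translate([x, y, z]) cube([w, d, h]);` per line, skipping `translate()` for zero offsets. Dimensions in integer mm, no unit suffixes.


translate([368, 422, 0]) cube([4479, 186, 3183]);


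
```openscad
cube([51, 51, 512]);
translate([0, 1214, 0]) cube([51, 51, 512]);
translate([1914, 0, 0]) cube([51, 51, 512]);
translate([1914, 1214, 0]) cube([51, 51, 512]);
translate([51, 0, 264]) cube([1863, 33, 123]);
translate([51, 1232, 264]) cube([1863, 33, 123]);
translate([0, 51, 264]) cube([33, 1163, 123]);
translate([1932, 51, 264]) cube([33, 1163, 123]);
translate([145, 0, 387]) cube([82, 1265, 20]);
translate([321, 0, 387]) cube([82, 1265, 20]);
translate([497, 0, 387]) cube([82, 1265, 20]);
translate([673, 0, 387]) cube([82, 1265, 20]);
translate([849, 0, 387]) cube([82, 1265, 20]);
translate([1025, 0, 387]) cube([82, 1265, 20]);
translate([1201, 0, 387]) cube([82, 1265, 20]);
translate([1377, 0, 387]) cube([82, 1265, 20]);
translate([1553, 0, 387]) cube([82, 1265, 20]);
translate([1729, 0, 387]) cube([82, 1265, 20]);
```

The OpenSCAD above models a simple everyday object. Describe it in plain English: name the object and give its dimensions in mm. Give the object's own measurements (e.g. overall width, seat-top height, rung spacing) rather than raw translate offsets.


A bed frame 1965 mm long (x) by 1265 mm wide (y). Four 51×51 mm corner posts, 512 mm tall, at the corners of the footprint. Four rails of 33 mm thickness and 123 mm height run between adjacent posts with their undersides at z = 264 mm, their outer faces flush with the outside of the frame (the two x-running rails run between the posts' inner faces; the two y-running rails run between the posts' inner faces). 10 slats, each 82 mm wide (x) and 20 mm thick, lie across the top of the two x-running rails, running the full 1265 mm width of the frame in y; along x they sit between the end posts with a 94 mm gap after the −x posts and between neighbouring slats, leaving 103 mm before the +x posts.


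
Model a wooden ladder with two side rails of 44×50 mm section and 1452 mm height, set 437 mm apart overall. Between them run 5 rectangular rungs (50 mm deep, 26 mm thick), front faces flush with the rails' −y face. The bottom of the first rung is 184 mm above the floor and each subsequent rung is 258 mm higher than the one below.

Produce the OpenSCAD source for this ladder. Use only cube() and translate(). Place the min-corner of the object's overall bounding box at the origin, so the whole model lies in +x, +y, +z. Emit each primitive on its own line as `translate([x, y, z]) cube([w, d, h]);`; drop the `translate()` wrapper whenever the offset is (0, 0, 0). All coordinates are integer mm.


// rung span = 437 - 2*44 = 349
// rung[k] z = 184 + k*258
cube([44, 50, 1452]);
translate([393, 0, 0]) cube([44, 50, 1452]);
translate([44, 0, 184]) cube([349, 50, 26]);
translate([44, 0, 442]) cube([349, 50, 26]);
translate([44, 0, 700]) cube([349, 50, 26]);
translate([44, 0, 958]) cube([349, 50, 26]);
translate([44, 0, 1216]) cube([349, 50, 26]);


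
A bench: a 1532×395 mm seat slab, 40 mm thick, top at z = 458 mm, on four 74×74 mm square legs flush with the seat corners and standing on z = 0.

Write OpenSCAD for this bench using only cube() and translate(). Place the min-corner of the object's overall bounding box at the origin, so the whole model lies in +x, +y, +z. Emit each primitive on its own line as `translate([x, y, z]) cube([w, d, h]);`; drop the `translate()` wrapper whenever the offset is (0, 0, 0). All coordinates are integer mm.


translate([0, 0, 418]) cube([1532, 395, 40]);
cube([74, 74, 418]);
translate([0, 321, 0]) cube([74, 74, 418]);
translate([1458, 0, 0]) cube([74, 74, 418]);
translate([1458, 321, 0]) cube([74, 74, 418]);


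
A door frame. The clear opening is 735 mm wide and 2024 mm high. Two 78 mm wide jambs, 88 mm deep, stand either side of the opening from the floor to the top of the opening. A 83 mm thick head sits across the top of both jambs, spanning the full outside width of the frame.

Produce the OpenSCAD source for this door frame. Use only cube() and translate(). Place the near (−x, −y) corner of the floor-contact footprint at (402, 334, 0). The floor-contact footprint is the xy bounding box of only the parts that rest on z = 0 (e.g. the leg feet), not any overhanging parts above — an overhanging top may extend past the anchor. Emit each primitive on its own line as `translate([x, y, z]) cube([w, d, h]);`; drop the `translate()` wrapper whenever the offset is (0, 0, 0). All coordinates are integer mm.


translate([402, 334, 0]) cube([78, 88, 2024]);
translate([1215, 334, 0]) cube([78, 88, 2024]);
translate([402, 334, 2024]) cube([891, 88, 83]);


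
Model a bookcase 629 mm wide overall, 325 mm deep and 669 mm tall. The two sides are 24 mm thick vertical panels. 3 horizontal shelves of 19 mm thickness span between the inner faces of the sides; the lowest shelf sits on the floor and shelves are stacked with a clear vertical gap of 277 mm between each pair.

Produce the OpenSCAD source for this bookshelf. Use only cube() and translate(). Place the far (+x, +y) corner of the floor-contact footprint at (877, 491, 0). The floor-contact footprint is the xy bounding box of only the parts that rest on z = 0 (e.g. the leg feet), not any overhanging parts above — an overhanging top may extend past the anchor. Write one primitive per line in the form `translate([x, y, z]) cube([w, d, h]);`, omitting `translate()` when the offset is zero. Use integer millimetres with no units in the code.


translate([248, 166, 0]) cube([24, 325, 669]);
translate([853, 166, 0]) cube([24, 325, 669]);
translate([272, 166, 0]) cube([581, 325, 19]);
translate([272, 166, 296]) cube([581, 325, 19]);
translate([272, 166, 592]) cube([581, 325, 19]);


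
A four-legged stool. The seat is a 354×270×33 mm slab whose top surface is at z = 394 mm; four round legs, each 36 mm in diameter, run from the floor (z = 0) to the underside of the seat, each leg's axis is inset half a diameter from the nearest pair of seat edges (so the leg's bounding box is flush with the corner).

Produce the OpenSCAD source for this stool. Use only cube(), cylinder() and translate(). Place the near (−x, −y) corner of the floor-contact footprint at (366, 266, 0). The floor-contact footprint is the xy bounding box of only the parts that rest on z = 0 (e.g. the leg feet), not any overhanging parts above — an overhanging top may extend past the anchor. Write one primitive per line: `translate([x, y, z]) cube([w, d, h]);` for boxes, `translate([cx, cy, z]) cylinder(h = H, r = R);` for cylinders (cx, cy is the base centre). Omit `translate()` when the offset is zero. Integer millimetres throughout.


translate([366, 266, 361]) cube([354, 270, 33]);
translate([384, 284, 0]) cylinder(h = 361, r = 18);
translate([702, 284, 0]) cylinder(h = 361, r = 18);
translate([384, 518, 0]) cylinder(h = 361, r = 18);
translate([702, 518, 0]) cylinder(h = 361, r = 18);


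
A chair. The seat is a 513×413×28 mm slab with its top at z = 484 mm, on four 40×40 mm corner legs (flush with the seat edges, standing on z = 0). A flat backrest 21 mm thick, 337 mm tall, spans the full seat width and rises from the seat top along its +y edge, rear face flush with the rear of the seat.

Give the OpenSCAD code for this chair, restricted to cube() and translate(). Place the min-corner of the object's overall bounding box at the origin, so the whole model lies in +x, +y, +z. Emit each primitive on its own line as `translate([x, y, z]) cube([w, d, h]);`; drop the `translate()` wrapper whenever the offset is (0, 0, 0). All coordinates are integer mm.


translate([0, 0, 456]) cube([513, 413, 28]);
cube([40, 40, 456]);
translate([473, 0, 0]) cube([40, 40, 456]);
translate([0, 373, 0]) cube([40, 40, 456]);
translate([473, 373, 0]) cube([40, 40, 456]);
translate([0, 392, 484]) cube([513, 21, 337]);


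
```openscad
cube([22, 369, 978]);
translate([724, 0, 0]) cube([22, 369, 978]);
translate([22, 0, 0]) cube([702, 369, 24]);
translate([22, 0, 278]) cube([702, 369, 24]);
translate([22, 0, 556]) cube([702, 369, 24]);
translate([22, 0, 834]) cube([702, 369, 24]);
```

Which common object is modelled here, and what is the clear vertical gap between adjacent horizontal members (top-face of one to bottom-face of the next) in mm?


A bookshelf. The clear shelf gap is 254 mm.

Two tall side panels with 4 horizontal boards between them — a bookshelf. The first two shelf undersides are at z = 0 and z = 278; with shelf thickness 24, the clear gap is 278 − 0 − 24 = 254 mm.


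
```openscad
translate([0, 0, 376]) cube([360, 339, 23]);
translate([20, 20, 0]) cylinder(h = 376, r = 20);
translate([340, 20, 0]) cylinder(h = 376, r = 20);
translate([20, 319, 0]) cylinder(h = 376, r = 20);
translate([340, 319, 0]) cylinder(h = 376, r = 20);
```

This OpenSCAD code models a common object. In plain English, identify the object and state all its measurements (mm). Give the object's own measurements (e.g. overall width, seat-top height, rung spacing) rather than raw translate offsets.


A four-legged stool. The seat is a 360×339×23 mm slab whose top surface is at z = 399 mm; four round legs, each 40 mm in diameter, run from the floor (z = 0) to the underside of the seat, each leg's axis is inset half a diameter from the nearest pair of seat edges (so the leg's bounding box is flush with the corner).


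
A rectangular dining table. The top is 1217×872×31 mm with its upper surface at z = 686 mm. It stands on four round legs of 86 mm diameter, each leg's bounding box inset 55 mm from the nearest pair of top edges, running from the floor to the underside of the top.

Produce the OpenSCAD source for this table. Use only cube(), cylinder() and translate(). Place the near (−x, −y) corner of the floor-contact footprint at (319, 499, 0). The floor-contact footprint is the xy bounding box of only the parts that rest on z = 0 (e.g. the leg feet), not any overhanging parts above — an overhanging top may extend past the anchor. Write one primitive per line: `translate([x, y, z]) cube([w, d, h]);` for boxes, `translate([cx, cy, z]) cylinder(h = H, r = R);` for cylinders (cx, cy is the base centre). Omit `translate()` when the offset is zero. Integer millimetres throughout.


// leg_h = 686 - 31 = 655
translate([264, 444, 655]) cube([1217, 872, 31]);
translate([362, 542, 0]) cylinder(h = 655, r = 43);
translate([1383, 542, 0]) cylinder(h = 655, r = 43);
translate([362, 1218, 0]) cylinder(h = 655, r = 43);
translate([1383, 1218, 0]) cylinder(h = 655, r = 43);


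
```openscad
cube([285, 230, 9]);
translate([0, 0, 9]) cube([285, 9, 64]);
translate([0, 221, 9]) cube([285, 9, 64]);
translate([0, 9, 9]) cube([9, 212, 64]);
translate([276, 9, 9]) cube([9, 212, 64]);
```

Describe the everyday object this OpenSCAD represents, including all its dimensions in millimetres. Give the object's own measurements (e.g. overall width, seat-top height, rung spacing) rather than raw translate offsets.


An open-topped rectangular box: outside dimensions 285×230×73 mm, with a uniform wall and base thickness of 9 mm. The base is a full 285×230 slab on the floor; four walls sit on top of the base. The front and back walls (the −y and +y sides) span the full width; the two side walls fit between them.
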